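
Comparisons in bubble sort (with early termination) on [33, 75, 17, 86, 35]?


Algorithm: bubble sort (with early termination)
Input: [33, 75, 17, 86, 35]
Sorted: [17, 33, 35, 75, 86]

9


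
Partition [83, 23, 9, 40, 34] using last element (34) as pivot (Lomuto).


Pivot: 34
  23 <= 34: swap -> [23, 83, 9, 40, 34]
  9 <= 34: swap -> [23, 9, 83, 40, 34]
Place pivot at 2: [23, 9, 34, 40, 83]

Partitioned: [23, 9, 34, 40, 83]


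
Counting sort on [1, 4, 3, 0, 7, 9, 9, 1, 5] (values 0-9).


Input: [1, 4, 3, 0, 7, 9, 9, 1, 5]
Counts: [1, 2, 0, 1, 1, 1, 0, 1, 0, 2]

Sorted: [0, 1, 1, 3, 4, 5, 7, 9, 9]


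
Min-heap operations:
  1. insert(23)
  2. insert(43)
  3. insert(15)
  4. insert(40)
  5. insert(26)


insert(23) -> [23]
insert(43) -> [23, 43]
insert(15) -> [15, 43, 23]
insert(40) -> [15, 40, 23, 43]
insert(26) -> [15, 26, 23, 43, 40]

Final heap: [15, 26, 23, 43, 40]


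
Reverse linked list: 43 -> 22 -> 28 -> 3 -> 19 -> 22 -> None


Step 1: curr=43, set curr.next=prev(None) | reversed so far: 43
Step 2: curr=22, set curr.next=prev(43) | reversed so far: 22 -> 43
Step 3: curr=28, set curr.next=prev(22) | reversed so far: 28 -> 22 -> 43
Step 4: curr=3, set curr.next=prev(28) | reversed so far: 3 -> 28 -> 22 -> 43
Step 5: curr=19, set curr.next=prev(3) | reversed so far: 19 -> 3 -> 28 -> 22 -> 43
Step 6: curr=22, set curr.next=prev(19) | reversed so far: 22 -> 19 -> 3 -> 28 -> 22 -> 43

22 -> 19 -> 3 -> 28 -> 22 -> 43 -> None


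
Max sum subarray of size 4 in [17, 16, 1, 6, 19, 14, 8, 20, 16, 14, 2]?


[0:4]: 40
[1:5]: 42
[2:6]: 40
[3:7]: 47
[4:8]: 61
[5:9]: 58
[6:10]: 58
[7:11]: 52

Max: 61 at [4:8]


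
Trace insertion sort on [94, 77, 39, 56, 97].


Initial: [94, 77, 39, 56, 97]
Insert 77: [77, 94, 39, 56, 97]
Insert 39: [39, 77, 94, 56, 97]
Insert 56: [39, 56, 77, 94, 97]
Insert 97: [39, 56, 77, 94, 97]

Sorted: [39, 56, 77, 94, 97]


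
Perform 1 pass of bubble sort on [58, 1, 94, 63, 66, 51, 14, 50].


Initial: [58, 1, 94, 63, 66, 51, 14, 50]
Pass 1: [1, 58, 63, 66, 51, 14, 50, 94] (6 swaps)

After 1 pass: [1, 58, 63, 66, 51, 14, 50, 94]


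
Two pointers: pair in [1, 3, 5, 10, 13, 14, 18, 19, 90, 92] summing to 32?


lo=0(1)+hi=9(92)=93
lo=0(1)+hi=8(90)=91
lo=0(1)+hi=7(19)=20
lo=1(3)+hi=7(19)=22
lo=2(5)+hi=7(19)=24
lo=3(10)+hi=7(19)=29
lo=4(13)+hi=7(19)=32

Yes: 13+19=32


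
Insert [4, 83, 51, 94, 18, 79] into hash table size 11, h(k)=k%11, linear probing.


Insert 4: h=4 -> slot 4
Insert 83: h=6 -> slot 6
Insert 51: h=7 -> slot 7
Insert 94: h=6, 2 probes -> slot 8
Insert 18: h=7, 2 probes -> slot 9
Insert 79: h=2 -> slot 2

Table: [None, None, 79, None, 4, None, 83, 51, 94, 18, None]


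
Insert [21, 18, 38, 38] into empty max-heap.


Insert 21: [21]
Insert 18: [21, 18]
Insert 38: [38, 18, 21]
Insert 38: [38, 38, 21, 18]

Final heap: [38, 38, 21, 18]


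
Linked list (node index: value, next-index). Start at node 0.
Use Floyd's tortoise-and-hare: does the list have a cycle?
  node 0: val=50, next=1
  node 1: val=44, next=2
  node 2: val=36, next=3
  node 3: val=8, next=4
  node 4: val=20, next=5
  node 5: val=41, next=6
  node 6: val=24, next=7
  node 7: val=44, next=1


Floyd's tortoise (slow, +1) and hare (fast, +2):
  init: slow=0, fast=0
  step 1: slow=1, fast=2
  step 2: slow=2, fast=4
  step 3: slow=3, fast=6
  step 4: slow=4, fast=1
  step 5: slow=5, fast=3
  step 6: slow=6, fast=5
  step 7: slow=7, fast=7
  slow == fast at node 7: cycle detected

Cycle: yes


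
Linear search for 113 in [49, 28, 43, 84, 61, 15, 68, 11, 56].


i=0: 49!=113
i=1: 28!=113
i=2: 43!=113
i=3: 84!=113
i=4: 61!=113
i=5: 15!=113
i=6: 68!=113
i=7: 11!=113
i=8: 56!=113

Not found, 9 comps


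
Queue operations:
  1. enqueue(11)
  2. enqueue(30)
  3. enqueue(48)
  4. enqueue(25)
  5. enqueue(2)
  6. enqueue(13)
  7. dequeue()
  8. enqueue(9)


enqueue(11) -> [11]
enqueue(30) -> [11, 30]
enqueue(48) -> [11, 30, 48]
enqueue(25) -> [11, 30, 48, 25]
enqueue(2) -> [11, 30, 48, 25, 2]
enqueue(13) -> [11, 30, 48, 25, 2, 13]
dequeue()->11, [30, 48, 25, 2, 13]
enqueue(9) -> [30, 48, 25, 2, 13, 9]

Final queue: [30, 48, 25, 2, 13, 9]


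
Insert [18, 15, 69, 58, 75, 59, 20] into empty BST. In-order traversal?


Insert 18: root
Insert 15: L from 18
Insert 69: R from 18
Insert 58: R from 18 -> L from 69
Insert 75: R from 18 -> R from 69
Insert 59: R from 18 -> L from 69 -> R from 58
Insert 20: R from 18 -> L from 69 -> L from 58

In-order: [15, 18, 20, 58, 59, 69, 75]


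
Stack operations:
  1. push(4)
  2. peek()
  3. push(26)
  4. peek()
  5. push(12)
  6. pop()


push(4) -> [4]
peek()->4
push(26) -> [4, 26]
peek()->26
push(12) -> [4, 26, 12]
pop()->12, [4, 26]

Final stack: [4, 26]


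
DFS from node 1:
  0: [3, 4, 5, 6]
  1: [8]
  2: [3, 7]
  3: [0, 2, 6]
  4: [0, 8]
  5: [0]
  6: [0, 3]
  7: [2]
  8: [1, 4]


Visit 1, push [8]
Visit 8, push [4]
Visit 4, push [0]
Visit 0, push [6, 5, 3]
Visit 3, push [6, 2]
Visit 2, push [7]
Visit 7, push []
Visit 6, push []
Visit 5, push []

DFS order: [1, 8, 4, 0, 3, 2, 7, 6, 5]


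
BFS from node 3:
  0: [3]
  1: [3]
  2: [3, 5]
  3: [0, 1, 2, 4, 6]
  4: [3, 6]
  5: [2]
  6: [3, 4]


Visit 3, enqueue [0, 1, 2, 4, 6]
Visit 0, enqueue []
Visit 1, enqueue []
Visit 2, enqueue [5]
Visit 4, enqueue []
Visit 6, enqueue []
Visit 5, enqueue []

BFS order: [3, 0, 1, 2, 4, 6, 5]


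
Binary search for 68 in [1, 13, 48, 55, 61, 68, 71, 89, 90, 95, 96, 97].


Step 1: lo=0, hi=11, mid=5, val=68

Found at index 5


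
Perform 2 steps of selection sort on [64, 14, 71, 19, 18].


Initial: [64, 14, 71, 19, 18]
Step 1: min=14 at 1
  Swap: [14, 64, 71, 19, 18]
Step 2: min=18 at 4
  Swap: [14, 18, 71, 19, 64]

After 2 steps: [14, 18, 71, 19, 64]


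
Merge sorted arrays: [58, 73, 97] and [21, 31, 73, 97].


Take 21 from B
Take 31 from B
Take 58 from A
Take 73 from A
Take 73 from B
Take 97 from A

Merged: [21, 31, 58, 73, 73, 97, 97]


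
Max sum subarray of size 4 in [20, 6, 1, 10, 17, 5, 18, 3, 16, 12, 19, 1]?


[0:4]: 37
[1:5]: 34
[2:6]: 33
[3:7]: 50
[4:8]: 43
[5:9]: 42
[6:10]: 49
[7:11]: 50
[8:12]: 48

Max: 50 at [3:7]


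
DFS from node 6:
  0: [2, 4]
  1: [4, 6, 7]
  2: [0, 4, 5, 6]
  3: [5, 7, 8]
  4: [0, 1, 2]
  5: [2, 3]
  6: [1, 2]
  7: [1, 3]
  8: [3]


Visit 6, push [2, 1]
Visit 1, push [7, 4]
Visit 4, push [2, 0]
Visit 0, push [2]
Visit 2, push [5]
Visit 5, push [3]
Visit 3, push [8, 7]
Visit 7, push []
Visit 8, push []

DFS order: [6, 1, 4, 0, 2, 5, 3, 7, 8]


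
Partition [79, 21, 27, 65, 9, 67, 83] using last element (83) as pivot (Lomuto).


Pivot: 83
  79 <= 83: advance i (no swap)
  21 <= 83: advance i (no swap)
  27 <= 83: advance i (no swap)
  65 <= 83: advance i (no swap)
  9 <= 83: advance i (no swap)
  67 <= 83: advance i (no swap)
Place pivot at 6: [79, 21, 27, 65, 9, 67, 83]

Partitioned: [79, 21, 27, 65, 9, 67, 83]


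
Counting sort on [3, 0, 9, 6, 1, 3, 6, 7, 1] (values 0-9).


Input: [3, 0, 9, 6, 1, 3, 6, 7, 1]
Counts: [1, 2, 0, 2, 0, 0, 2, 1, 0, 1]

Sorted: [0, 1, 1, 3, 3, 6, 6, 7, 9]


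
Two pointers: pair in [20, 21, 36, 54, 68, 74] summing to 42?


lo=0(20)+hi=5(74)=94
lo=0(20)+hi=4(68)=88
lo=0(20)+hi=3(54)=74
lo=0(20)+hi=2(36)=56
lo=0(20)+hi=1(21)=41

No pair found


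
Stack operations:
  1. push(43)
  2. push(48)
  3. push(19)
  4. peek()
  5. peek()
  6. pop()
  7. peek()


push(43) -> [43]
push(48) -> [43, 48]
push(19) -> [43, 48, 19]
peek()->19
peek()->19
pop()->19, [43, 48]
peek()->48

Final stack: [43, 48]


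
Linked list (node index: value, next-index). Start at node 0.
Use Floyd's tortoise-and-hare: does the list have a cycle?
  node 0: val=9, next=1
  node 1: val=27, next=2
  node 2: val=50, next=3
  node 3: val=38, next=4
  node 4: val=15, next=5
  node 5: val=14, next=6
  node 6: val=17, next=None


Floyd's tortoise (slow, +1) and hare (fast, +2):
  init: slow=0, fast=0
  step 1: slow=1, fast=2
  step 2: slow=2, fast=4
  step 3: slow=3, fast=6
  step 4: fast -> None, no cycle

Cycle: no


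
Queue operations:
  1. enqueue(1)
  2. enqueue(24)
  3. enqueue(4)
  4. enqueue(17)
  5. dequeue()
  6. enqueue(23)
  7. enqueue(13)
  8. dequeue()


enqueue(1) -> [1]
enqueue(24) -> [1, 24]
enqueue(4) -> [1, 24, 4]
enqueue(17) -> [1, 24, 4, 17]
dequeue()->1, [24, 4, 17]
enqueue(23) -> [24, 4, 17, 23]
enqueue(13) -> [24, 4, 17, 23, 13]
dequeue()->24, [4, 17, 23, 13]

Final queue: [4, 17, 23, 13]


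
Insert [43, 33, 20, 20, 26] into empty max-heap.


Insert 43: [43]
Insert 33: [43, 33]
Insert 20: [43, 33, 20]
Insert 20: [43, 33, 20, 20]
Insert 26: [43, 33, 20, 20, 26]

Final heap: [43, 33, 20, 20, 26]


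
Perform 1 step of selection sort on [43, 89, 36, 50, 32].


Initial: [43, 89, 36, 50, 32]
Step 1: min=32 at 4
  Swap: [32, 89, 36, 50, 43]

After 1 step: [32, 89, 36, 50, 43]


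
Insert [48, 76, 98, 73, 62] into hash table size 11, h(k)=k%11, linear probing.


Insert 48: h=4 -> slot 4
Insert 76: h=10 -> slot 10
Insert 98: h=10, 1 probes -> slot 0
Insert 73: h=7 -> slot 7
Insert 62: h=7, 1 probes -> slot 8

Table: [98, None, None, None, 48, None, None, 73, 62, None, 76]


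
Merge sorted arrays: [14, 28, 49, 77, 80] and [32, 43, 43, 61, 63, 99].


Take 14 from A
Take 28 from A
Take 32 from B
Take 43 from B
Take 43 from B
Take 49 from A
Take 61 from B
Take 63 from B
Take 77 from A
Take 80 from A

Merged: [14, 28, 32, 43, 43, 49, 61, 63, 77, 80, 99]


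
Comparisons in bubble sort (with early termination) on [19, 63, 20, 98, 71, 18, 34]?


Algorithm: bubble sort (with early termination)
Input: [19, 63, 20, 98, 71, 18, 34]
Sorted: [18, 19, 20, 34, 63, 71, 98]

21


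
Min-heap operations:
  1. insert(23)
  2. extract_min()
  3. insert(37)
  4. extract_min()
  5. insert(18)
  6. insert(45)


insert(23) -> [23]
extract_min()->23, []
insert(37) -> [37]
extract_min()->37, []
insert(18) -> [18]
insert(45) -> [18, 45]

Final heap: [18, 45]


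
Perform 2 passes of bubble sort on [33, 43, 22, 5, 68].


Initial: [33, 43, 22, 5, 68]
Pass 1: [33, 22, 5, 43, 68] (2 swaps)
Pass 2: [22, 5, 33, 43, 68] (2 swaps)

After 2 passes: [22, 5, 33, 43, 68]


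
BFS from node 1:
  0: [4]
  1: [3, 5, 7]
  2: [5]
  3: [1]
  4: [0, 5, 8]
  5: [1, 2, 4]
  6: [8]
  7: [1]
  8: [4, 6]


Visit 1, enqueue [3, 5, 7]
Visit 3, enqueue []
Visit 5, enqueue [2, 4]
Visit 7, enqueue []
Visit 2, enqueue []
Visit 4, enqueue [0, 8]
Visit 0, enqueue []
Visit 8, enqueue [6]
Visit 6, enqueue []

BFS order: [1, 3, 5, 7, 2, 4, 0, 8, 6]


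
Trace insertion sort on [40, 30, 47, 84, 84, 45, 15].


Initial: [40, 30, 47, 84, 84, 45, 15]
Insert 30: [30, 40, 47, 84, 84, 45, 15]
Insert 47: [30, 40, 47, 84, 84, 45, 15]
Insert 84: [30, 40, 47, 84, 84, 45, 15]
Insert 84: [30, 40, 47, 84, 84, 45, 15]
Insert 45: [30, 40, 45, 47, 84, 84, 15]
Insert 15: [15, 30, 40, 45, 47, 84, 84]

Sorted: [15, 30, 40, 45, 47, 84, 84]


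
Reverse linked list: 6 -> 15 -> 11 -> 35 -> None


Step 1: curr=6, set curr.next=prev(None) | reversed so far: 6
Step 2: curr=15, set curr.next=prev(6) | reversed so far: 15 -> 6
Step 3: curr=11, set curr.next=prev(15) | reversed so far: 11 -> 15 -> 6
Step 4: curr=35, set curr.next=prev(11) | reversed so far: 35 -> 11 -> 15 -> 6

35 -> 11 -> 15 -> 6 -> None


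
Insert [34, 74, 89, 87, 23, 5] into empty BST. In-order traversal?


Insert 34: root
Insert 74: R from 34
Insert 89: R from 34 -> R from 74
Insert 87: R from 34 -> R from 74 -> L from 89
Insert 23: L from 34
Insert 5: L from 34 -> L from 23

In-order: [5, 23, 34, 74, 87, 89]


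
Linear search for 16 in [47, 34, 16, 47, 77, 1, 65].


i=0: 47!=16
i=1: 34!=16
i=2: 16==16 found!

Found at 2, 3 comps


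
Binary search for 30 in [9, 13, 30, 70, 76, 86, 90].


Step 1: lo=0, hi=6, mid=3, val=70
Step 2: lo=0, hi=2, mid=1, val=13
Step 3: lo=2, hi=2, mid=2, val=30

Found at index 2


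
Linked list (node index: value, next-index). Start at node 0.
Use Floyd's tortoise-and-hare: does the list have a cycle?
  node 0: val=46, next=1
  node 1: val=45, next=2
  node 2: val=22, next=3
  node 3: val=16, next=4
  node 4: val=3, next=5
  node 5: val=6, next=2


Floyd's tortoise (slow, +1) and hare (fast, +2):
  init: slow=0, fast=0
  step 1: slow=1, fast=2
  step 2: slow=2, fast=4
  step 3: slow=3, fast=2
  step 4: slow=4, fast=4
  slow == fast at node 4: cycle detected

Cycle: yes


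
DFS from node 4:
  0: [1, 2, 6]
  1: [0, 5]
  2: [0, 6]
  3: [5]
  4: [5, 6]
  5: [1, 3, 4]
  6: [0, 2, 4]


Visit 4, push [6, 5]
Visit 5, push [3, 1]
Visit 1, push [0]
Visit 0, push [6, 2]
Visit 2, push [6]
Visit 6, push []
Visit 3, push []

DFS order: [4, 5, 1, 0, 2, 6, 3]


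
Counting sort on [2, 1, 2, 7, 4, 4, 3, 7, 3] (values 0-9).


Input: [2, 1, 2, 7, 4, 4, 3, 7, 3]
Counts: [0, 1, 2, 2, 2, 0, 0, 2, 0, 0]

Sorted: [1, 2, 2, 3, 3, 4, 4, 7, 7]


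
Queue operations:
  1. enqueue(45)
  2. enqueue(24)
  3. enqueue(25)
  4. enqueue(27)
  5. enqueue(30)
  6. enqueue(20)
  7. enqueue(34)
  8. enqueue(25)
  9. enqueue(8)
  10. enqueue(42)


enqueue(45) -> [45]
enqueue(24) -> [45, 24]
enqueue(25) -> [45, 24, 25]
enqueue(27) -> [45, 24, 25, 27]
enqueue(30) -> [45, 24, 25, 27, 30]
enqueue(20) -> [45, 24, 25, 27, 30, 20]
enqueue(34) -> [45, 24, 25, 27, 30, 20, 34]
enqueue(25) -> [45, 24, 25, 27, 30, 20, 34, 25]
enqueue(8) -> [45, 24, 25, 27, 30, 20, 34, 25, 8]
enqueue(42) -> [45, 24, 25, 27, 30, 20, 34, 25, 8, 42]

Final queue: [45, 24, 25, 27, 30, 20, 34, 25, 8, 42]


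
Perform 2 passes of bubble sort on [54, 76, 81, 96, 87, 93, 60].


Initial: [54, 76, 81, 96, 87, 93, 60]
Pass 1: [54, 76, 81, 87, 93, 60, 96] (3 swaps)
Pass 2: [54, 76, 81, 87, 60, 93, 96] (1 swaps)

After 2 passes: [54, 76, 81, 87, 60, 93, 96]


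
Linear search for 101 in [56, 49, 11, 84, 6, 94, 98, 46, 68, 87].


i=0: 56!=101
i=1: 49!=101
i=2: 11!=101
i=3: 84!=101
i=4: 6!=101
i=5: 94!=101
i=6: 98!=101
i=7: 46!=101
i=8: 68!=101
i=9: 87!=101

Not found, 10 comps


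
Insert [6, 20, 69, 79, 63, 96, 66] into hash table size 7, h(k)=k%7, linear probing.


Insert 6: h=6 -> slot 6
Insert 20: h=6, 1 probes -> slot 0
Insert 69: h=6, 2 probes -> slot 1
Insert 79: h=2 -> slot 2
Insert 63: h=0, 3 probes -> slot 3
Insert 96: h=5 -> slot 5
Insert 66: h=3, 1 probes -> slot 4

Table: [20, 69, 79, 63, 66, 96, 6]


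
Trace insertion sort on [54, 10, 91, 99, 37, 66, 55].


Initial: [54, 10, 91, 99, 37, 66, 55]
Insert 10: [10, 54, 91, 99, 37, 66, 55]
Insert 91: [10, 54, 91, 99, 37, 66, 55]
Insert 99: [10, 54, 91, 99, 37, 66, 55]
Insert 37: [10, 37, 54, 91, 99, 66, 55]
Insert 66: [10, 37, 54, 66, 91, 99, 55]
Insert 55: [10, 37, 54, 55, 66, 91, 99]

Sorted: [10, 37, 54, 55, 66, 91, 99]


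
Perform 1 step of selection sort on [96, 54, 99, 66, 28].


Initial: [96, 54, 99, 66, 28]
Step 1: min=28 at 4
  Swap: [28, 54, 99, 66, 96]

After 1 step: [28, 54, 99, 66, 96]


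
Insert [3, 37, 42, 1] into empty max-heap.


Insert 3: [3]
Insert 37: [37, 3]
Insert 42: [42, 3, 37]
Insert 1: [42, 3, 37, 1]

Final heap: [42, 3, 37, 1]


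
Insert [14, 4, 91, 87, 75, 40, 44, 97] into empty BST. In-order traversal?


Insert 14: root
Insert 4: L from 14
Insert 91: R from 14
Insert 87: R from 14 -> L from 91
Insert 75: R from 14 -> L from 91 -> L from 87
Insert 40: R from 14 -> L from 91 -> L from 87 -> L from 75
Insert 44: R from 14 -> L from 91 -> L from 87 -> L from 75 -> R from 40
Insert 97: R from 14 -> R from 91

In-order: [4, 14, 40, 44, 75, 87, 91, 97]


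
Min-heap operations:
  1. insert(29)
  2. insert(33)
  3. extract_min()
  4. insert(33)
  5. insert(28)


insert(29) -> [29]
insert(33) -> [29, 33]
extract_min()->29, [33]
insert(33) -> [33, 33]
insert(28) -> [28, 33, 33]

Final heap: [28, 33, 33]


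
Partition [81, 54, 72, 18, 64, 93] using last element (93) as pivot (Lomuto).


Pivot: 93
  81 <= 93: advance i (no swap)
  54 <= 93: advance i (no swap)
  72 <= 93: advance i (no swap)
  18 <= 93: advance i (no swap)
  64 <= 93: advance i (no swap)
Place pivot at 5: [81, 54, 72, 18, 64, 93]

Partitioned: [81, 54, 72, 18, 64, 93]


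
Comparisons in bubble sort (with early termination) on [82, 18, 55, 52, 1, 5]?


Algorithm: bubble sort (with early termination)
Input: [82, 18, 55, 52, 1, 5]
Sorted: [1, 5, 18, 52, 55, 82]

15


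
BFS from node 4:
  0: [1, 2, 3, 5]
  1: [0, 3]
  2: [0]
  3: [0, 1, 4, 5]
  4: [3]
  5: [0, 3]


Visit 4, enqueue [3]
Visit 3, enqueue [0, 1, 5]
Visit 0, enqueue [2]
Visit 1, enqueue []
Visit 5, enqueue []
Visit 2, enqueue []

BFS order: [4, 3, 0, 1, 5, 2]


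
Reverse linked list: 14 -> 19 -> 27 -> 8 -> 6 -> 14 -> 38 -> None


Step 1: curr=14, set curr.next=prev(None) | reversed so far: 14
Step 2: curr=19, set curr.next=prev(14) | reversed so far: 19 -> 14
Step 3: curr=27, set curr.next=prev(19) | reversed so far: 27 -> 19 -> 14
Step 4: curr=8, set curr.next=prev(27) | reversed so far: 8 -> 27 -> 19 -> 14
Step 5: curr=6, set curr.next=prev(8) | reversed so far: 6 -> 8 -> 27 -> 19 -> 14
Step 6: curr=14, set curr.next=prev(6) | reversed so far: 14 -> 6 -> 8 -> 27 -> 19 -> 14
Step 7: curr=38, set curr.next=prev(14) | reversed so far: 38 -> 14 -> 6 -> 8 -> 27 -> 19 -> 14

38 -> 14 -> 6 -> 8 -> 27 -> 19 -> 14 -> None


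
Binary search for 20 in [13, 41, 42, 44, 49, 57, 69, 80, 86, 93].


Step 1: lo=0, hi=9, mid=4, val=49
Step 2: lo=0, hi=3, mid=1, val=41
Step 3: lo=0, hi=0, mid=0, val=13

Not found


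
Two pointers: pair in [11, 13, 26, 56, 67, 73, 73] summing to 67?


lo=0(11)+hi=6(73)=84
lo=0(11)+hi=5(73)=84
lo=0(11)+hi=4(67)=78
lo=0(11)+hi=3(56)=67

Yes: 11+56=67


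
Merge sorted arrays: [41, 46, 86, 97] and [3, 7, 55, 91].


Take 3 from B
Take 7 from B
Take 41 from A
Take 46 from A
Take 55 from B
Take 86 from A
Take 91 from B

Merged: [3, 7, 41, 46, 55, 86, 91, 97]


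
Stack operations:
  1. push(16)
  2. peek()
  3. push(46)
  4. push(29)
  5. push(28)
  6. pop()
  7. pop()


push(16) -> [16]
peek()->16
push(46) -> [16, 46]
push(29) -> [16, 46, 29]
push(28) -> [16, 46, 29, 28]
pop()->28, [16, 46, 29]
pop()->29, [16, 46]

Final stack: [16, 46]


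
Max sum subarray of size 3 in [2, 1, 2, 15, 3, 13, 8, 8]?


[0:3]: 5
[1:4]: 18
[2:5]: 20
[3:6]: 31
[4:7]: 24
[5:8]: 29

Max: 31 at [3:6]


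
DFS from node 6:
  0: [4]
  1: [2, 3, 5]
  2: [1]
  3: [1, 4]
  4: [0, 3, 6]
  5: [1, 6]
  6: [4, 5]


Visit 6, push [5, 4]
Visit 4, push [3, 0]
Visit 0, push []
Visit 3, push [1]
Visit 1, push [5, 2]
Visit 2, push []
Visit 5, push []

DFS order: [6, 4, 0, 3, 1, 2, 5]


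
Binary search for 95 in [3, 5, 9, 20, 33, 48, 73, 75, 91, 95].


Step 1: lo=0, hi=9, mid=4, val=33
Step 2: lo=5, hi=9, mid=7, val=75
Step 3: lo=8, hi=9, mid=8, val=91
Step 4: lo=9, hi=9, mid=9, val=95

Found at index 9


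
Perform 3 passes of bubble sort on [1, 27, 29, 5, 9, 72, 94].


Initial: [1, 27, 29, 5, 9, 72, 94]
Pass 1: [1, 27, 5, 9, 29, 72, 94] (2 swaps)
Pass 2: [1, 5, 9, 27, 29, 72, 94] (2 swaps)
Pass 3: [1, 5, 9, 27, 29, 72, 94] (0 swaps)

After 3 passes: [1, 5, 9, 27, 29, 72, 94]


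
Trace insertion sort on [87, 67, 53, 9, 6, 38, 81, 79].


Initial: [87, 67, 53, 9, 6, 38, 81, 79]
Insert 67: [67, 87, 53, 9, 6, 38, 81, 79]
Insert 53: [53, 67, 87, 9, 6, 38, 81, 79]
Insert 9: [9, 53, 67, 87, 6, 38, 81, 79]
Insert 6: [6, 9, 53, 67, 87, 38, 81, 79]
Insert 38: [6, 9, 38, 53, 67, 87, 81, 79]
Insert 81: [6, 9, 38, 53, 67, 81, 87, 79]
Insert 79: [6, 9, 38, 53, 67, 79, 81, 87]

Sorted: [6, 9, 38, 53, 67, 79, 81, 87]


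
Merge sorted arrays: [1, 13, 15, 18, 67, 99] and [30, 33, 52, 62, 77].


Take 1 from A
Take 13 from A
Take 15 from A
Take 18 from A
Take 30 from B
Take 33 from B
Take 52 from B
Take 62 from B
Take 67 from A
Take 77 from B

Merged: [1, 13, 15, 18, 30, 33, 52, 62, 67, 77, 99]


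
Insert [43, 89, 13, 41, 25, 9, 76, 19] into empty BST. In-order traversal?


Insert 43: root
Insert 89: R from 43
Insert 13: L from 43
Insert 41: L from 43 -> R from 13
Insert 25: L from 43 -> R from 13 -> L from 41
Insert 9: L from 43 -> L from 13
Insert 76: R from 43 -> L from 89
Insert 19: L from 43 -> R from 13 -> L from 41 -> L from 25

In-order: [9, 13, 19, 25, 41, 43, 76, 89]


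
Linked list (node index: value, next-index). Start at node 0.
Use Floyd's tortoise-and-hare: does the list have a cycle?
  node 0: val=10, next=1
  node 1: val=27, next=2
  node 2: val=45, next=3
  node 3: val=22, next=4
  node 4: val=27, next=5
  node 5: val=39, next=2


Floyd's tortoise (slow, +1) and hare (fast, +2):
  init: slow=0, fast=0
  step 1: slow=1, fast=2
  step 2: slow=2, fast=4
  step 3: slow=3, fast=2
  step 4: slow=4, fast=4
  slow == fast at node 4: cycle detected

Cycle: yes


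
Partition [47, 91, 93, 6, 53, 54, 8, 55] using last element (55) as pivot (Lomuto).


Pivot: 55
  47 <= 55: advance i (no swap)
  6 <= 55: swap -> [47, 6, 93, 91, 53, 54, 8, 55]
  53 <= 55: swap -> [47, 6, 53, 91, 93, 54, 8, 55]
  54 <= 55: swap -> [47, 6, 53, 54, 93, 91, 8, 55]
  8 <= 55: swap -> [47, 6, 53, 54, 8, 91, 93, 55]
Place pivot at 5: [47, 6, 53, 54, 8, 55, 93, 91]

Partitioned: [47, 6, 53, 54, 8, 55, 93, 91]


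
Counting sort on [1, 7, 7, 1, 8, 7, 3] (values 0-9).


Input: [1, 7, 7, 1, 8, 7, 3]
Counts: [0, 2, 0, 1, 0, 0, 0, 3, 1, 0]

Sorted: [1, 1, 3, 7, 7, 7, 8]


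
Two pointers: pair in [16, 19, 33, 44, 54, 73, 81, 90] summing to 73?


lo=0(16)+hi=7(90)=106
lo=0(16)+hi=6(81)=97
lo=0(16)+hi=5(73)=89
lo=0(16)+hi=4(54)=70
lo=1(19)+hi=4(54)=73

Yes: 19+54=73


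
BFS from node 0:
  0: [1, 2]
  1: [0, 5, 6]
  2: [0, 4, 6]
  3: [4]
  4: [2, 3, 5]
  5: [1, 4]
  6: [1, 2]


Visit 0, enqueue [1, 2]
Visit 1, enqueue [5, 6]
Visit 2, enqueue [4]
Visit 5, enqueue []
Visit 6, enqueue []
Visit 4, enqueue [3]
Visit 3, enqueue []

BFS order: [0, 1, 2, 5, 6, 4, 3]


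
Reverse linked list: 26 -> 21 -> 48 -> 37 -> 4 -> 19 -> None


Step 1: curr=26, set curr.next=prev(None) | reversed so far: 26
Step 2: curr=21, set curr.next=prev(26) | reversed so far: 21 -> 26
Step 3: curr=48, set curr.next=prev(21) | reversed so far: 48 -> 21 -> 26
Step 4: curr=37, set curr.next=prev(48) | reversed so far: 37 -> 48 -> 21 -> 26
Step 5: curr=4, set curr.next=prev(37) | reversed so far: 4 -> 37 -> 48 -> 21 -> 26
Step 6: curr=19, set curr.next=prev(4) | reversed so far: 19 -> 4 -> 37 -> 48 -> 21 -> 26

19 -> 4 -> 37 -> 48 -> 21 -> 26 -> None


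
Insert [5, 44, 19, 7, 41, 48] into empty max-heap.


Insert 5: [5]
Insert 44: [44, 5]
Insert 19: [44, 5, 19]
Insert 7: [44, 7, 19, 5]
Insert 41: [44, 41, 19, 5, 7]
Insert 48: [48, 41, 44, 5, 7, 19]

Final heap: [48, 41, 44, 5, 7, 19]


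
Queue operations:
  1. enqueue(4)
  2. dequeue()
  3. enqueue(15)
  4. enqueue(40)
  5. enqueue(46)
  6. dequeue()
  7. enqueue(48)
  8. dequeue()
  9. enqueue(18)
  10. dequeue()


enqueue(4) -> [4]
dequeue()->4, []
enqueue(15) -> [15]
enqueue(40) -> [15, 40]
enqueue(46) -> [15, 40, 46]
dequeue()->15, [40, 46]
enqueue(48) -> [40, 46, 48]
dequeue()->40, [46, 48]
enqueue(18) -> [46, 48, 18]
dequeue()->46, [48, 18]

Final queue: [48, 18]


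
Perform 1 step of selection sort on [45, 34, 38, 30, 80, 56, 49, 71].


Initial: [45, 34, 38, 30, 80, 56, 49, 71]
Step 1: min=30 at 3
  Swap: [30, 34, 38, 45, 80, 56, 49, 71]

After 1 step: [30, 34, 38, 45, 80, 56, 49, 71]


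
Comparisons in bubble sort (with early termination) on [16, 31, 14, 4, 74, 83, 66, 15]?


Algorithm: bubble sort (with early termination)
Input: [16, 31, 14, 4, 74, 83, 66, 15]
Sorted: [4, 14, 15, 16, 31, 66, 74, 83]

27


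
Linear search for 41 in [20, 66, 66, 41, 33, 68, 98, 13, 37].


i=0: 20!=41
i=1: 66!=41
i=2: 66!=41
i=3: 41==41 found!

Found at 3, 4 comps


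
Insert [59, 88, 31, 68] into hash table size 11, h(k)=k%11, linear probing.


Insert 59: h=4 -> slot 4
Insert 88: h=0 -> slot 0
Insert 31: h=9 -> slot 9
Insert 68: h=2 -> slot 2

Table: [88, None, 68, None, 59, None, None, None, None, 31, None]


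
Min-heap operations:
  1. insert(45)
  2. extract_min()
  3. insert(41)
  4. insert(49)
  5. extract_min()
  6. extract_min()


insert(45) -> [45]
extract_min()->45, []
insert(41) -> [41]
insert(49) -> [41, 49]
extract_min()->41, [49]
extract_min()->49, []

Final heap: []


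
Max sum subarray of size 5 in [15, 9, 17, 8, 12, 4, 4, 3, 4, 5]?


[0:5]: 61
[1:6]: 50
[2:7]: 45
[3:8]: 31
[4:9]: 27
[5:10]: 20

Max: 61 at [0:5]


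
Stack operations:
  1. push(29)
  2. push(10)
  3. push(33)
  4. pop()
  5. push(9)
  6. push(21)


push(29) -> [29]
push(10) -> [29, 10]
push(33) -> [29, 10, 33]
pop()->33, [29, 10]
push(9) -> [29, 10, 9]
push(21) -> [29, 10, 9, 21]

Final stack: [29, 10, 9, 21]


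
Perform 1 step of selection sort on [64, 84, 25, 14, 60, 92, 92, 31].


Initial: [64, 84, 25, 14, 60, 92, 92, 31]
Step 1: min=14 at 3
  Swap: [14, 84, 25, 64, 60, 92, 92, 31]

After 1 step: [14, 84, 25, 64, 60, 92, 92, 31]


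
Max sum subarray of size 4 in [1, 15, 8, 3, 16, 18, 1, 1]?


[0:4]: 27
[1:5]: 42
[2:6]: 45
[3:7]: 38
[4:8]: 36

Max: 45 at [2:6]


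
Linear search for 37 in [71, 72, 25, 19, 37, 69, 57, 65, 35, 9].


i=0: 71!=37
i=1: 72!=37
i=2: 25!=37
i=3: 19!=37
i=4: 37==37 found!

Found at 4, 5 comps


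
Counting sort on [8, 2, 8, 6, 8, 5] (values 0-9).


Input: [8, 2, 8, 6, 8, 5]
Counts: [0, 0, 1, 0, 0, 1, 1, 0, 3, 0]

Sorted: [2, 5, 6, 8, 8, 8]


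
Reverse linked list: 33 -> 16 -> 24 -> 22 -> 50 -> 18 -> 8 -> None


Step 1: curr=33, set curr.next=prev(None) | reversed so far: 33
Step 2: curr=16, set curr.next=prev(33) | reversed so far: 16 -> 33
Step 3: curr=24, set curr.next=prev(16) | reversed so far: 24 -> 16 -> 33
Step 4: curr=22, set curr.next=prev(24) | reversed so far: 22 -> 24 -> 16 -> 33
Step 5: curr=50, set curr.next=prev(22) | reversed so far: 50 -> 22 -> 24 -> 16 -> 33
Step 6: curr=18, set curr.next=prev(50) | reversed so far: 18 -> 50 -> 22 -> 24 -> 16 -> 33
Step 7: curr=8, set curr.next=prev(18) | reversed so far: 8 -> 18 -> 50 -> 22 -> 24 -> 16 -> 33

8 -> 18 -> 50 -> 22 -> 24 -> 16 -> 33 -> None


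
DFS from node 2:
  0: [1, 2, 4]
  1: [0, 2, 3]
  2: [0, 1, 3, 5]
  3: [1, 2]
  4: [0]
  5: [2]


Visit 2, push [5, 3, 1, 0]
Visit 0, push [4, 1]
Visit 1, push [3]
Visit 3, push []
Visit 4, push []
Visit 5, push []

DFS order: [2, 0, 1, 3, 4, 5]


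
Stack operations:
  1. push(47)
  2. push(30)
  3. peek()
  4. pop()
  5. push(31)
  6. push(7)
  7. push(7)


push(47) -> [47]
push(30) -> [47, 30]
peek()->30
pop()->30, [47]
push(31) -> [47, 31]
push(7) -> [47, 31, 7]
push(7) -> [47, 31, 7, 7]

Final stack: [47, 31, 7, 7]


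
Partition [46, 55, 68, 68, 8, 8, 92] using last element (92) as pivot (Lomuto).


Pivot: 92
  46 <= 92: advance i (no swap)
  55 <= 92: advance i (no swap)
  68 <= 92: advance i (no swap)
  68 <= 92: advance i (no swap)
  8 <= 92: advance i (no swap)
  8 <= 92: advance i (no swap)
Place pivot at 6: [46, 55, 68, 68, 8, 8, 92]

Partitioned: [46, 55, 68, 68, 8, 8, 92]


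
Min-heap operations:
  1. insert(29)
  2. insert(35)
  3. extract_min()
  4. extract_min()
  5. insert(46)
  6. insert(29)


insert(29) -> [29]
insert(35) -> [29, 35]
extract_min()->29, [35]
extract_min()->35, []
insert(46) -> [46]
insert(29) -> [29, 46]

Final heap: [29, 46]


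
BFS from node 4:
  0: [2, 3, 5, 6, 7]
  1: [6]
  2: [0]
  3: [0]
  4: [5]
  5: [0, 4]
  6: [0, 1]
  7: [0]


Visit 4, enqueue [5]
Visit 5, enqueue [0]
Visit 0, enqueue [2, 3, 6, 7]
Visit 2, enqueue []
Visit 3, enqueue []
Visit 6, enqueue [1]
Visit 7, enqueue []
Visit 1, enqueue []

BFS order: [4, 5, 0, 2, 3, 6, 7, 1]


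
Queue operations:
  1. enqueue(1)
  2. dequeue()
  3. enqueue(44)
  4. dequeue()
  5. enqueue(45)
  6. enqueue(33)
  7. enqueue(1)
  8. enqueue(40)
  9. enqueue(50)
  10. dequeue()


enqueue(1) -> [1]
dequeue()->1, []
enqueue(44) -> [44]
dequeue()->44, []
enqueue(45) -> [45]
enqueue(33) -> [45, 33]
enqueue(1) -> [45, 33, 1]
enqueue(40) -> [45, 33, 1, 40]
enqueue(50) -> [45, 33, 1, 40, 50]
dequeue()->45, [33, 1, 40, 50]

Final queue: [33, 1, 40, 50]


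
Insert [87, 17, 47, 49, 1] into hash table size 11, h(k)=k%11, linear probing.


Insert 87: h=10 -> slot 10
Insert 17: h=6 -> slot 6
Insert 47: h=3 -> slot 3
Insert 49: h=5 -> slot 5
Insert 1: h=1 -> slot 1

Table: [None, 1, None, 47, None, 49, 17, None, None, None, 87]


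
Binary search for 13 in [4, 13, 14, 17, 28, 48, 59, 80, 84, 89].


Step 1: lo=0, hi=9, mid=4, val=28
Step 2: lo=0, hi=3, mid=1, val=13

Found at index 1


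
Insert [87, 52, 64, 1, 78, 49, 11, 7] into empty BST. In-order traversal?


Insert 87: root
Insert 52: L from 87
Insert 64: L from 87 -> R from 52
Insert 1: L from 87 -> L from 52
Insert 78: L from 87 -> R from 52 -> R from 64
Insert 49: L from 87 -> L from 52 -> R from 1
Insert 11: L from 87 -> L from 52 -> R from 1 -> L from 49
Insert 7: L from 87 -> L from 52 -> R from 1 -> L from 49 -> L from 11

In-order: [1, 7, 11, 49, 52, 64, 78, 87]


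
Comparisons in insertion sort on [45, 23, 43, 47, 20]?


Algorithm: insertion sort
Input: [45, 23, 43, 47, 20]
Sorted: [20, 23, 43, 45, 47]

8


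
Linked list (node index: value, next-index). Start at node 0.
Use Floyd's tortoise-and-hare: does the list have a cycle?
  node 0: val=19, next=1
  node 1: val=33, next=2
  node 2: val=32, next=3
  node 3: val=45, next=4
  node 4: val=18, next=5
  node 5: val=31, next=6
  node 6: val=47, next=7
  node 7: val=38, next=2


Floyd's tortoise (slow, +1) and hare (fast, +2):
  init: slow=0, fast=0
  step 1: slow=1, fast=2
  step 2: slow=2, fast=4
  step 3: slow=3, fast=6
  step 4: slow=4, fast=2
  step 5: slow=5, fast=4
  step 6: slow=6, fast=6
  slow == fast at node 6: cycle detected

Cycle: yes


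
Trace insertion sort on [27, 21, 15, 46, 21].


Initial: [27, 21, 15, 46, 21]
Insert 21: [21, 27, 15, 46, 21]
Insert 15: [15, 21, 27, 46, 21]
Insert 46: [15, 21, 27, 46, 21]
Insert 21: [15, 21, 21, 27, 46]

Sorted: [15, 21, 21, 27, 46]


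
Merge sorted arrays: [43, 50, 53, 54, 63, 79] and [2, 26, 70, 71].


Take 2 from B
Take 26 from B
Take 43 from A
Take 50 from A
Take 53 from A
Take 54 from A
Take 63 from A
Take 70 from B
Take 71 from B

Merged: [2, 26, 43, 50, 53, 54, 63, 70, 71, 79]


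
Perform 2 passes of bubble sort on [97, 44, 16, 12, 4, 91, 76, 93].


Initial: [97, 44, 16, 12, 4, 91, 76, 93]
Pass 1: [44, 16, 12, 4, 91, 76, 93, 97] (7 swaps)
Pass 2: [16, 12, 4, 44, 76, 91, 93, 97] (4 swaps)

After 2 passes: [16, 12, 4, 44, 76, 91, 93, 97]


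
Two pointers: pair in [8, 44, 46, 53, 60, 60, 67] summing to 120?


lo=0(8)+hi=6(67)=75
lo=1(44)+hi=6(67)=111
lo=2(46)+hi=6(67)=113
lo=3(53)+hi=6(67)=120

Yes: 53+67=120


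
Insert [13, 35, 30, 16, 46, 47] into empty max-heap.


Insert 13: [13]
Insert 35: [35, 13]
Insert 30: [35, 13, 30]
Insert 16: [35, 16, 30, 13]
Insert 46: [46, 35, 30, 13, 16]
Insert 47: [47, 35, 46, 13, 16, 30]

Final heap: [47, 35, 46, 13, 16, 30]


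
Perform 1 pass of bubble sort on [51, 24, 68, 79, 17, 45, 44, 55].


Initial: [51, 24, 68, 79, 17, 45, 44, 55]
Pass 1: [24, 51, 68, 17, 45, 44, 55, 79] (5 swaps)

After 1 pass: [24, 51, 68, 17, 45, 44, 55, 79]


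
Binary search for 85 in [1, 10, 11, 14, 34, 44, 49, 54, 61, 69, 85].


Step 1: lo=0, hi=10, mid=5, val=44
Step 2: lo=6, hi=10, mid=8, val=61
Step 3: lo=9, hi=10, mid=9, val=69
Step 4: lo=10, hi=10, mid=10, val=85

Found at index 10


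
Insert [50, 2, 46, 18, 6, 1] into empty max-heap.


Insert 50: [50]
Insert 2: [50, 2]
Insert 46: [50, 2, 46]
Insert 18: [50, 18, 46, 2]
Insert 6: [50, 18, 46, 2, 6]
Insert 1: [50, 18, 46, 2, 6, 1]

Final heap: [50, 18, 46, 2, 6, 1]


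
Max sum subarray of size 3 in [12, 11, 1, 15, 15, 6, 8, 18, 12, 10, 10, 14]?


[0:3]: 24
[1:4]: 27
[2:5]: 31
[3:6]: 36
[4:7]: 29
[5:8]: 32
[6:9]: 38
[7:10]: 40
[8:11]: 32
[9:12]: 34

Max: 40 at [7:10]


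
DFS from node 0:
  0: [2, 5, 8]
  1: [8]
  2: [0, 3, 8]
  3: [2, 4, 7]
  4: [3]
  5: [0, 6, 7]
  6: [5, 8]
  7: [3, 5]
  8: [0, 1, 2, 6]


Visit 0, push [8, 5, 2]
Visit 2, push [8, 3]
Visit 3, push [7, 4]
Visit 4, push []
Visit 7, push [5]
Visit 5, push [6]
Visit 6, push [8]
Visit 8, push [1]
Visit 1, push []

DFS order: [0, 2, 3, 4, 7, 5, 6, 8, 1]


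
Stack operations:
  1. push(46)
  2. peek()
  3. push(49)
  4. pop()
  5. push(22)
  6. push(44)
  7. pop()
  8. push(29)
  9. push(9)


push(46) -> [46]
peek()->46
push(49) -> [46, 49]
pop()->49, [46]
push(22) -> [46, 22]
push(44) -> [46, 22, 44]
pop()->44, [46, 22]
push(29) -> [46, 22, 29]
push(9) -> [46, 22, 29, 9]

Final stack: [46, 22, 29, 9]


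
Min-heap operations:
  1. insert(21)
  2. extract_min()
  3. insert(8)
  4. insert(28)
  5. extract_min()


insert(21) -> [21]
extract_min()->21, []
insert(8) -> [8]
insert(28) -> [8, 28]
extract_min()->8, [28]

Final heap: [28]


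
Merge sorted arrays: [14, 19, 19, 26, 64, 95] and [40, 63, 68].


Take 14 from A
Take 19 from A
Take 19 from A
Take 26 from A
Take 40 from B
Take 63 from B
Take 64 from A
Take 68 from B

Merged: [14, 19, 19, 26, 40, 63, 64, 68, 95]


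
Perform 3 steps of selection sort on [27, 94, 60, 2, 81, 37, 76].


Initial: [27, 94, 60, 2, 81, 37, 76]
Step 1: min=2 at 3
  Swap: [2, 94, 60, 27, 81, 37, 76]
Step 2: min=27 at 3
  Swap: [2, 27, 60, 94, 81, 37, 76]
Step 3: min=37 at 5
  Swap: [2, 27, 37, 94, 81, 60, 76]

After 3 steps: [2, 27, 37, 94, 81, 60, 76]


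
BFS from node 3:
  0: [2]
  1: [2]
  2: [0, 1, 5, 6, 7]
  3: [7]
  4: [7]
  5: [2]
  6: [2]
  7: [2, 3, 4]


Visit 3, enqueue [7]
Visit 7, enqueue [2, 4]
Visit 2, enqueue [0, 1, 5, 6]
Visit 4, enqueue []
Visit 0, enqueue []
Visit 1, enqueue []
Visit 5, enqueue []
Visit 6, enqueue []

BFS order: [3, 7, 2, 4, 0, 1, 5, 6]


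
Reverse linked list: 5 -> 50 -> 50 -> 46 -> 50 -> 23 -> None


Step 1: curr=5, set curr.next=prev(None) | reversed so far: 5
Step 2: curr=50, set curr.next=prev(5) | reversed so far: 50 -> 5
Step 3: curr=50, set curr.next=prev(50) | reversed so far: 50 -> 50 -> 5
Step 4: curr=46, set curr.next=prev(50) | reversed so far: 46 -> 50 -> 50 -> 5
Step 5: curr=50, set curr.next=prev(46) | reversed so far: 50 -> 46 -> 50 -> 50 -> 5
Step 6: curr=23, set curr.next=prev(50) | reversed so far: 23 -> 50 -> 46 -> 50 -> 50 -> 5

23 -> 50 -> 46 -> 50 -> 50 -> 5 -> None


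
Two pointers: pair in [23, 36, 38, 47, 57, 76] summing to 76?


lo=0(23)+hi=5(76)=99
lo=0(23)+hi=4(57)=80
lo=0(23)+hi=3(47)=70
lo=1(36)+hi=3(47)=83
lo=1(36)+hi=2(38)=74

No pair found


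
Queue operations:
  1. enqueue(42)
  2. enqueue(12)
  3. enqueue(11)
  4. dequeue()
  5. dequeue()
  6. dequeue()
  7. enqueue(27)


enqueue(42) -> [42]
enqueue(12) -> [42, 12]
enqueue(11) -> [42, 12, 11]
dequeue()->42, [12, 11]
dequeue()->12, [11]
dequeue()->11, []
enqueue(27) -> [27]

Final queue: [27]


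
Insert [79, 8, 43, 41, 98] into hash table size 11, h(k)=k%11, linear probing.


Insert 79: h=2 -> slot 2
Insert 8: h=8 -> slot 8
Insert 43: h=10 -> slot 10
Insert 41: h=8, 1 probes -> slot 9
Insert 98: h=10, 1 probes -> slot 0

Table: [98, None, 79, None, None, None, None, None, 8, 41, 43]


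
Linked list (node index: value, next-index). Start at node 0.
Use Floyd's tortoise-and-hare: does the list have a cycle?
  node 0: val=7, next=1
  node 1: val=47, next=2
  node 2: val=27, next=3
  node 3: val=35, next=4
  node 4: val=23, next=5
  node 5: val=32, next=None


Floyd's tortoise (slow, +1) and hare (fast, +2):
  init: slow=0, fast=0
  step 1: slow=1, fast=2
  step 2: slow=2, fast=4
  step 3: fast 4->5->None, no cycle

Cycle: no


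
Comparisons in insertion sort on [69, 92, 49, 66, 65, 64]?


Algorithm: insertion sort
Input: [69, 92, 49, 66, 65, 64]
Sorted: [49, 64, 65, 66, 69, 92]

15


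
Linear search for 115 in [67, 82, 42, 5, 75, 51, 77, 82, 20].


i=0: 67!=115
i=1: 82!=115
i=2: 42!=115
i=3: 5!=115
i=4: 75!=115
i=5: 51!=115
i=6: 77!=115
i=7: 82!=115
i=8: 20!=115

Not found, 9 comps


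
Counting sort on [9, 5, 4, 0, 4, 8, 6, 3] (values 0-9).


Input: [9, 5, 4, 0, 4, 8, 6, 3]
Counts: [1, 0, 0, 1, 2, 1, 1, 0, 1, 1]

Sorted: [0, 3, 4, 4, 5, 6, 8, 9]


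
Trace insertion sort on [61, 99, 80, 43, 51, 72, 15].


Initial: [61, 99, 80, 43, 51, 72, 15]
Insert 99: [61, 99, 80, 43, 51, 72, 15]
Insert 80: [61, 80, 99, 43, 51, 72, 15]
Insert 43: [43, 61, 80, 99, 51, 72, 15]
Insert 51: [43, 51, 61, 80, 99, 72, 15]
Insert 72: [43, 51, 61, 72, 80, 99, 15]
Insert 15: [15, 43, 51, 61, 72, 80, 99]

Sorted: [15, 43, 51, 61, 72, 80, 99]


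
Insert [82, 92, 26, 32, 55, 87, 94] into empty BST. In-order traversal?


Insert 82: root
Insert 92: R from 82
Insert 26: L from 82
Insert 32: L from 82 -> R from 26
Insert 55: L from 82 -> R from 26 -> R from 32
Insert 87: R from 82 -> L from 92
Insert 94: R from 82 -> R from 92

In-order: [26, 32, 55, 82, 87, 92, 94]


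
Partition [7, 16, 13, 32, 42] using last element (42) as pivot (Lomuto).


Pivot: 42
  7 <= 42: advance i (no swap)
  16 <= 42: advance i (no swap)
  13 <= 42: advance i (no swap)
  32 <= 42: advance i (no swap)
Place pivot at 4: [7, 16, 13, 32, 42]

Partitioned: [7, 16, 13, 32, 42]


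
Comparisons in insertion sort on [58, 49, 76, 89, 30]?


Algorithm: insertion sort
Input: [58, 49, 76, 89, 30]
Sorted: [30, 49, 58, 76, 89]

7


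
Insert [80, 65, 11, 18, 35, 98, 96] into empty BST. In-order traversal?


Insert 80: root
Insert 65: L from 80
Insert 11: L from 80 -> L from 65
Insert 18: L from 80 -> L from 65 -> R from 11
Insert 35: L from 80 -> L from 65 -> R from 11 -> R from 18
Insert 98: R from 80
Insert 96: R from 80 -> L from 98

In-order: [11, 18, 35, 65, 80, 96, 98]


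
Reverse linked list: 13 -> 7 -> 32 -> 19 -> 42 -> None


Step 1: curr=13, set curr.next=prev(None) | reversed so far: 13
Step 2: curr=7, set curr.next=prev(13) | reversed so far: 7 -> 13
Step 3: curr=32, set curr.next=prev(7) | reversed so far: 32 -> 7 -> 13
Step 4: curr=19, set curr.next=prev(32) | reversed so far: 19 -> 32 -> 7 -> 13
Step 5: curr=42, set curr.next=prev(19) | reversed so far: 42 -> 19 -> 32 -> 7 -> 13

42 -> 19 -> 32 -> 7 -> 13 -> None


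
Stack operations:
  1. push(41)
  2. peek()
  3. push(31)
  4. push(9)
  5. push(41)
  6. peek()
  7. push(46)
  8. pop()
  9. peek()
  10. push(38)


push(41) -> [41]
peek()->41
push(31) -> [41, 31]
push(9) -> [41, 31, 9]
push(41) -> [41, 31, 9, 41]
peek()->41
push(46) -> [41, 31, 9, 41, 46]
pop()->46, [41, 31, 9, 41]
peek()->41
push(38) -> [41, 31, 9, 41, 38]

Final stack: [41, 31, 9, 41, 38]


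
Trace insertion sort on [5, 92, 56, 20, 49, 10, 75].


Initial: [5, 92, 56, 20, 49, 10, 75]
Insert 92: [5, 92, 56, 20, 49, 10, 75]
Insert 56: [5, 56, 92, 20, 49, 10, 75]
Insert 20: [5, 20, 56, 92, 49, 10, 75]
Insert 49: [5, 20, 49, 56, 92, 10, 75]
Insert 10: [5, 10, 20, 49, 56, 92, 75]
Insert 75: [5, 10, 20, 49, 56, 75, 92]

Sorted: [5, 10, 20, 49, 56, 75, 92]


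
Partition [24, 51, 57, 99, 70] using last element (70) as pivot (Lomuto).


Pivot: 70
  24 <= 70: advance i (no swap)
  51 <= 70: advance i (no swap)
  57 <= 70: advance i (no swap)
Place pivot at 3: [24, 51, 57, 70, 99]

Partitioned: [24, 51, 57, 70, 99]


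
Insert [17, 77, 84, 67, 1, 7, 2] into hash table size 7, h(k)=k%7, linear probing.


Insert 17: h=3 -> slot 3
Insert 77: h=0 -> slot 0
Insert 84: h=0, 1 probes -> slot 1
Insert 67: h=4 -> slot 4
Insert 1: h=1, 1 probes -> slot 2
Insert 7: h=0, 5 probes -> slot 5
Insert 2: h=2, 4 probes -> slot 6

Table: [77, 84, 1, 17, 67, 7, 2]


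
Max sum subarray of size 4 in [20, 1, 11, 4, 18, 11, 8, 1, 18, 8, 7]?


[0:4]: 36
[1:5]: 34
[2:6]: 44
[3:7]: 41
[4:8]: 38
[5:9]: 38
[6:10]: 35
[7:11]: 34

Max: 44 at [2:6]


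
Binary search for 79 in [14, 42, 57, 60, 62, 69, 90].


Step 1: lo=0, hi=6, mid=3, val=60
Step 2: lo=4, hi=6, mid=5, val=69
Step 3: lo=6, hi=6, mid=6, val=90

Not found


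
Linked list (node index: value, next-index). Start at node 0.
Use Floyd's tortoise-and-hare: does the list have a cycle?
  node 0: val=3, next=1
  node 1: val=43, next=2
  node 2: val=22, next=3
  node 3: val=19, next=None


Floyd's tortoise (slow, +1) and hare (fast, +2):
  init: slow=0, fast=0
  step 1: slow=1, fast=2
  step 2: fast 2->3->None, no cycle

Cycle: no
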